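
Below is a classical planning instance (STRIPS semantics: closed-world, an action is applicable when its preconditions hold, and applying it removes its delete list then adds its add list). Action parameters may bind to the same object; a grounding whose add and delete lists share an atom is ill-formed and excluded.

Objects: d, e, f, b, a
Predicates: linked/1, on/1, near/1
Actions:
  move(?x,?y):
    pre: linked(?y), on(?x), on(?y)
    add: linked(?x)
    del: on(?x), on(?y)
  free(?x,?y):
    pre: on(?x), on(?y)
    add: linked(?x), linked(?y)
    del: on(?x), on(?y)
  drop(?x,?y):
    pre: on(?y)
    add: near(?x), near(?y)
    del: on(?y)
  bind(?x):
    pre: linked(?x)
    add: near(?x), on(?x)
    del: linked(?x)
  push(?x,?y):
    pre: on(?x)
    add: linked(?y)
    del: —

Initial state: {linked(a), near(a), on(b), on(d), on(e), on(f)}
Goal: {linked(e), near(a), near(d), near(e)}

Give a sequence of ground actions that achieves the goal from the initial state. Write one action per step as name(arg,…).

free(e,e); drop(e,d)

1. free(e,e)  →  {linked(a), linked(e), near(a), on(b), on(d), on(f)}
2. drop(e,d)  →  {linked(a), linked(e), near(a), near(d), near(e), on(b), on(f)}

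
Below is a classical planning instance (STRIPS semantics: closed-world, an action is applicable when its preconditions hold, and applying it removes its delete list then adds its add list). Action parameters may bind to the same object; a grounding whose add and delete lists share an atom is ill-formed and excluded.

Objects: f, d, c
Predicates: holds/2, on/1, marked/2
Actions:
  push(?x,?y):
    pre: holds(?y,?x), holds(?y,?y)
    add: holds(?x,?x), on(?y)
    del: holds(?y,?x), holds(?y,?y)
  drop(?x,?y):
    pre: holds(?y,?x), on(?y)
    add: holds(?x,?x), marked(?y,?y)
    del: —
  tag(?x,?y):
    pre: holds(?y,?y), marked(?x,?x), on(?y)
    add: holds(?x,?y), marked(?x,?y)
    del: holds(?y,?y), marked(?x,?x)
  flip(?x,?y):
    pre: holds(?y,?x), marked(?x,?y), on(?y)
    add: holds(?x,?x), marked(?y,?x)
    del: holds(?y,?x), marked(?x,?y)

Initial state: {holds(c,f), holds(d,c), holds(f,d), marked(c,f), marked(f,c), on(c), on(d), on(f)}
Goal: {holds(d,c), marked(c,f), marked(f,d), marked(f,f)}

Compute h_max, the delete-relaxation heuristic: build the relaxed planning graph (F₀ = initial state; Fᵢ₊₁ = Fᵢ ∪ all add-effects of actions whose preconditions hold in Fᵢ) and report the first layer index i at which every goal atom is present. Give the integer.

2

F0 = init (8 atoms)
F1 = F0 ∪ {holds(c,c), holds(d,d), holds(f,f), marked(c,c), marked(d,d), marked(f,f)}  (14 atoms)
F2 = F1 ∪ {holds(c,d), holds(d,f), holds(f,c), marked(c,d), marked(d,c), marked(d,f), marked(f,d)}  (21 atoms)
goal ⊆ F2  ⇒  h_max = 2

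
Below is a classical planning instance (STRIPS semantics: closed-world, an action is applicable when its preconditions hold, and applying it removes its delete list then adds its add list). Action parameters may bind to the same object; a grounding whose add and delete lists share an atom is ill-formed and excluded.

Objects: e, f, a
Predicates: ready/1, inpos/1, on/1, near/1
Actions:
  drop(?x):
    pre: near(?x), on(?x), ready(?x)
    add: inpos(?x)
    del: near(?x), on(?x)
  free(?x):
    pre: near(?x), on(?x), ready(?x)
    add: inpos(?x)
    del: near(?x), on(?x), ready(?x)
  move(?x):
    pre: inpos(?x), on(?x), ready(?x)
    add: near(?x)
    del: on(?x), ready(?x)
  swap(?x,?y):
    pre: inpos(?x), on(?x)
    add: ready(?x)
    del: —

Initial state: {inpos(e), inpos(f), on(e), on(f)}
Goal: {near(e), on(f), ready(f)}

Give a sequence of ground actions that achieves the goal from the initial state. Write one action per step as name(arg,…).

1. swap(e,e)  →  {inpos(e), inpos(f), on(e), on(f), ready(e)}
2. move(e)  →  {inpos(e), inpos(f), near(e), on(f)}
3. swap(f,e)  →  {inpos(e), inpos(f), near(e), on(f), ready(f)}

swap(e,e); move(e); swap(f,e)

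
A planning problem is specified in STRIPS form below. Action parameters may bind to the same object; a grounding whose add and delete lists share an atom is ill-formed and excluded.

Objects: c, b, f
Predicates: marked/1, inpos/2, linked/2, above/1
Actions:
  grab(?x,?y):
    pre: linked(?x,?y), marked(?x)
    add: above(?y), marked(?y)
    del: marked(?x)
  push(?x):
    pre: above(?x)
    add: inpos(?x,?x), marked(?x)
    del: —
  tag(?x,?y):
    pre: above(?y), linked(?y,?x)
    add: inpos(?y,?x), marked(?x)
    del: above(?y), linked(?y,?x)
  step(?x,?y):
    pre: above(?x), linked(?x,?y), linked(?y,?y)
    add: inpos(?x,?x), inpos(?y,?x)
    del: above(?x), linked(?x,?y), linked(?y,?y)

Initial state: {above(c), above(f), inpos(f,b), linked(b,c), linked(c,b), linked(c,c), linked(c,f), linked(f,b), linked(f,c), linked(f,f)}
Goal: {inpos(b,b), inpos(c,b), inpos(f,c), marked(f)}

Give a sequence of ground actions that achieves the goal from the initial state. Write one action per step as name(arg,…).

1. push(f)  →  {above(c), above(f), inpos(f,b), inpos(f,f), linked(b,c), linked(c,b), linked(c,c), linked(c,f), linked(f,b), linked(f,c), linked(f,f), marked(f)}
2. tag(c,f)  →  {above(c), inpos(f,b), inpos(f,c), inpos(f,f), linked(b,c), linked(c,b), linked(c,c), linked(c,f), linked(f,b), linked(f,f), marked(c), marked(f)}
3. grab(c,b)  →  {above(b), above(c), inpos(f,b), inpos(f,c), inpos(f,f), linked(b,c), linked(c,b), linked(c,c), linked(c,f), linked(f,b), linked(f,f), marked(b), marked(f)}
4. step(b,c)  →  {above(c), inpos(b,b), inpos(c,b), inpos(f,b), inpos(f,c), inpos(f,f), linked(c,b), linked(c,f), linked(f,b), linked(f,f), marked(b), marked(f)}

push(f); tag(c,f); grab(c,b); step(b,c)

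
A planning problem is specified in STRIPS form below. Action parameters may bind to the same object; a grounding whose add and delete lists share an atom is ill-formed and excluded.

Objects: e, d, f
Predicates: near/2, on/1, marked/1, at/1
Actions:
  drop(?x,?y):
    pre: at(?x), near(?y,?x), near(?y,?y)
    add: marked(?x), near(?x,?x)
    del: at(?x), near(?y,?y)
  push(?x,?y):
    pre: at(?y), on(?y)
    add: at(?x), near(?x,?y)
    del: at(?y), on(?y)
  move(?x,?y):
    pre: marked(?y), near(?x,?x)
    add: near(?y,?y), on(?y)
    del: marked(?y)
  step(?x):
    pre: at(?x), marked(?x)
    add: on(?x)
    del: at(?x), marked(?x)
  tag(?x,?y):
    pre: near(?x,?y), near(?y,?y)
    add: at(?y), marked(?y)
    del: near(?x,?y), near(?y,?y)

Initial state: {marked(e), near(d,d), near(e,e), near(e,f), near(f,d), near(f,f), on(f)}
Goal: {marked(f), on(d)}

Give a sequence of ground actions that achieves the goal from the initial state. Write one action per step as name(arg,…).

1. tag(e,f)  →  {at(f), marked(e), marked(f), near(d,d), near(e,e), near(f,d), on(f)}
2. tag(d,d)  →  {at(d), at(f), marked(d), marked(e), marked(f), near(e,e), near(f,d), on(f)}
3. move(e,d)  →  {at(d), at(f), marked(e), marked(f), near(d,d), near(e,e), near(f,d), on(d), on(f)}

tag(e,f); tag(d,d); move(e,d)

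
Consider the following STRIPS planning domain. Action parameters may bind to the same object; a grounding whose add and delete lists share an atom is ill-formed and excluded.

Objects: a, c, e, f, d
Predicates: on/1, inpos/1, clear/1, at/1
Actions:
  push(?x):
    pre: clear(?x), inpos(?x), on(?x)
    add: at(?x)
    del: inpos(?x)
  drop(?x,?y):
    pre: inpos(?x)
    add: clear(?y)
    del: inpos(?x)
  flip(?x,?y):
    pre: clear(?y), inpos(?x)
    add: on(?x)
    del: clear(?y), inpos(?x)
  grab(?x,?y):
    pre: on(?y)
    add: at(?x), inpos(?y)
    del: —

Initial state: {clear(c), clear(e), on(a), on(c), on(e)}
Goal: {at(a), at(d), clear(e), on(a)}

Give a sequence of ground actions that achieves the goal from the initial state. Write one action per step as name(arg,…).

1. grab(a,a)  →  {at(a), clear(c), clear(e), inpos(a), on(a), on(c), on(e)}
2. grab(d,a)  →  {at(a), at(d), clear(c), clear(e), inpos(a), on(a), on(c), on(e)}

grab(a,a); grab(d,a)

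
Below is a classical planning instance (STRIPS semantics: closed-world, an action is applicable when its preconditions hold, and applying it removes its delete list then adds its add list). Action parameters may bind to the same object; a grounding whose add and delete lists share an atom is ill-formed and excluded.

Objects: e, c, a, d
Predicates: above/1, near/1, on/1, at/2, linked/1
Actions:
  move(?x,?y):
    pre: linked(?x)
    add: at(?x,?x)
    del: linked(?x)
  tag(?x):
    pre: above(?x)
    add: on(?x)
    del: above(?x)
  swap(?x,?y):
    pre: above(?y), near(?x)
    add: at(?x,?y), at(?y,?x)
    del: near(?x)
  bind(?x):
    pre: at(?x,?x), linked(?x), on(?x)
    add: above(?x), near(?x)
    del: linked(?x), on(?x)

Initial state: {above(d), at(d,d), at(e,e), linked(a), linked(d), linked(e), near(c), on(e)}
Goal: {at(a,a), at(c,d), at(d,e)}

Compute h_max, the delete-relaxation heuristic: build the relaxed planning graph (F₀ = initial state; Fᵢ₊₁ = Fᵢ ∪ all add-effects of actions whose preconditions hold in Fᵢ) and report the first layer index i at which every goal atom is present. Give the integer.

F0 = init (8 atoms)
F1 = F0 ∪ {above(e), at(a,a), at(c,d), at(d,c), near(e), on(d)}  (14 atoms)
F2 = F1 ∪ {at(c,e), at(d,e), at(e,c), at(e,d), near(d)}  (19 atoms)
goal ⊆ F2  ⇒  h_max = 2

2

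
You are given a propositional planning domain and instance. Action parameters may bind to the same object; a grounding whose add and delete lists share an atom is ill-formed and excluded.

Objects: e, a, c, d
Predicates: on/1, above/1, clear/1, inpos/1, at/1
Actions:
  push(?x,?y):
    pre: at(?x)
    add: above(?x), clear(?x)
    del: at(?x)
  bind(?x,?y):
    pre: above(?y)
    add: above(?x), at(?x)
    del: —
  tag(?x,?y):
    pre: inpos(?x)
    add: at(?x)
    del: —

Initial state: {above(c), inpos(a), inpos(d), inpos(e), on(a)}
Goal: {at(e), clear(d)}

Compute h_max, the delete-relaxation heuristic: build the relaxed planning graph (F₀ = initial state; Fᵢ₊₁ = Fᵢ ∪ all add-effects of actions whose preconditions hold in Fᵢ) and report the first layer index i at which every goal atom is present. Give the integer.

2

F0 = init (5 atoms)
F1 = F0 ∪ {above(a), above(d), above(e), at(a), at(c), at(d), at(e)}  (12 atoms)
F2 = F1 ∪ {clear(a), clear(c), clear(d), clear(e)}  (16 atoms)
goal ⊆ F2  ⇒  h_max = 2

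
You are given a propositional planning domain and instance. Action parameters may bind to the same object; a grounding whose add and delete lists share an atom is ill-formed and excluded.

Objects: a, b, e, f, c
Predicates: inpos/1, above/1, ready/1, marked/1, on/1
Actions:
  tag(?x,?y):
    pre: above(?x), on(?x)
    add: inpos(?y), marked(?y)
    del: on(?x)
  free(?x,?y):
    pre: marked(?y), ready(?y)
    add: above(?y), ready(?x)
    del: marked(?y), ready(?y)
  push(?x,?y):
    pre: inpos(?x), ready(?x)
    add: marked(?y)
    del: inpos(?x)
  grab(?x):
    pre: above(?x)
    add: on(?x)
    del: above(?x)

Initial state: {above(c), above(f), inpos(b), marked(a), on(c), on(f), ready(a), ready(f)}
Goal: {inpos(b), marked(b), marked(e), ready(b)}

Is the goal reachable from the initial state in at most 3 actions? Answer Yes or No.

1. tag(f,b)  →  {above(c), above(f), inpos(b), marked(a), marked(b), on(c), ready(a), ready(f)}
2. tag(c,e)  →  {above(c), above(f), inpos(b), inpos(e), marked(a), marked(b), marked(e), ready(a), ready(f)}
3. free(b,a)  →  {above(a), above(c), above(f), inpos(b), inpos(e), marked(b), marked(e), ready(b), ready(f)}
optimal plan length = 3; 3 ≤ 3

Yes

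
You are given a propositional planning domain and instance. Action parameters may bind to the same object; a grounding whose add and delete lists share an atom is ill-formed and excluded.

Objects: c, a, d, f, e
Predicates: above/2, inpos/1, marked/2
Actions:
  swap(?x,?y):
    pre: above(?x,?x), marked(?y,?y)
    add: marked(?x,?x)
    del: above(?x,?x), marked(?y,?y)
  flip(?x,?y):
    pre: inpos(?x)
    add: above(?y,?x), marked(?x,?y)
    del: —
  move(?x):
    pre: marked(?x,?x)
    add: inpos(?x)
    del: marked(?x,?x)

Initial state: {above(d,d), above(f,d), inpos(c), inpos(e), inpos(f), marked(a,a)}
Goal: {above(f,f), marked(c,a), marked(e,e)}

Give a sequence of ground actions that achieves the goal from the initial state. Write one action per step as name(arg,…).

flip(c,a); flip(f,f); flip(e,e)

1. flip(c,a)  →  {above(a,c), above(d,d), above(f,d), inpos(c), inpos(e), inpos(f), marked(a,a), marked(c,a)}
2. flip(f,f)  →  {above(a,c), above(d,d), above(f,d), above(f,f), inpos(c), inpos(e), inpos(f), marked(a,a), marked(c,a), marked(f,f)}
3. flip(e,e)  →  {above(a,c), above(d,d), above(e,e), above(f,d), above(f,f), inpos(c), inpos(e), inpos(f), marked(a,a), marked(c,a), marked(e,e), marked(f,f)}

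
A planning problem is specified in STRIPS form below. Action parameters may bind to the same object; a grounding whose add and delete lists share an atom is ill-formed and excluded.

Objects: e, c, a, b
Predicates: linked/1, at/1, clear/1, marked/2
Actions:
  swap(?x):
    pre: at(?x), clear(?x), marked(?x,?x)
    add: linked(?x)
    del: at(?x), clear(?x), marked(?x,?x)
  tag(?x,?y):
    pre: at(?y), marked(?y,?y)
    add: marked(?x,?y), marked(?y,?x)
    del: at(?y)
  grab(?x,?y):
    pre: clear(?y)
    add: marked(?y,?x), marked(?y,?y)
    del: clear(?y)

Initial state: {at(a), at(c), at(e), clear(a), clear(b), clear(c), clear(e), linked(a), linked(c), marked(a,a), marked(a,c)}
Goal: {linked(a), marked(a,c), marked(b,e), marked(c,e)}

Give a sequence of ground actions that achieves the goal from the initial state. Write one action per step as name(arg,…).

1. grab(e,c)  →  {at(a), at(c), at(e), clear(a), clear(b), clear(e), linked(a), linked(c), marked(a,a), marked(a,c), marked(c,c), marked(c,e)}
2. grab(e,b)  →  {at(a), at(c), at(e), clear(a), clear(e), linked(a), linked(c), marked(a,a), marked(a,c), marked(b,b), marked(b,e), marked(c,c), marked(c,e)}

grab(e,c); grab(e,b)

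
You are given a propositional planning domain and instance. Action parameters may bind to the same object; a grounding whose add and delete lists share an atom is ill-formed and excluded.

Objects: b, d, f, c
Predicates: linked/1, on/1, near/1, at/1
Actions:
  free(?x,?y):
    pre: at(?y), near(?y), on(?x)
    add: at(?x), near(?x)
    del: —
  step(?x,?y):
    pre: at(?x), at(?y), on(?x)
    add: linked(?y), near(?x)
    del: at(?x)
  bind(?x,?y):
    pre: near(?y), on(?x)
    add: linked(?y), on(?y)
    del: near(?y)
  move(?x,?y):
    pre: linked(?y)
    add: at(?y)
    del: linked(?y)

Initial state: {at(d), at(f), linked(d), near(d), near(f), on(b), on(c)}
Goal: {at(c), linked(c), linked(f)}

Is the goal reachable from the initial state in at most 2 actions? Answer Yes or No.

No

1. free(c,d)  →  {at(c), at(d), at(f), linked(d), near(c), near(d), near(f), on(b), on(c)}
2. bind(b,f)  →  {at(c), at(d), at(f), linked(d), linked(f), near(c), near(d), on(b), on(c), on(f)}
3. step(f,c)  →  {at(c), at(d), linked(c), linked(d), linked(f), near(c), near(d), near(f), on(b), on(c), on(f)}
optimal plan length = 3; 3 > 2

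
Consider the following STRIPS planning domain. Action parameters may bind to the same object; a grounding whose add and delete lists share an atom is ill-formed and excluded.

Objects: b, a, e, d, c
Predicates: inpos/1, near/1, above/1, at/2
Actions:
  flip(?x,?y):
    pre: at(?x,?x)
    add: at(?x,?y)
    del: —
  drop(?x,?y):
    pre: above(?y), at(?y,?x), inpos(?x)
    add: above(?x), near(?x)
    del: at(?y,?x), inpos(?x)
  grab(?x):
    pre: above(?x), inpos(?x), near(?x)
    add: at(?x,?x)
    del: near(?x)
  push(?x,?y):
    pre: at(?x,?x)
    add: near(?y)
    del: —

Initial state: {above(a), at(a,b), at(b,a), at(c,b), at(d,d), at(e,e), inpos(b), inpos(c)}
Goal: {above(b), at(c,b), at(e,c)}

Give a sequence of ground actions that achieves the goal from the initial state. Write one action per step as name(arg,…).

flip(e,c); drop(b,a)

1. flip(e,c)  →  {above(a), at(a,b), at(b,a), at(c,b), at(d,d), at(e,c), at(e,e), inpos(b), inpos(c)}
2. drop(b,a)  →  {above(a), above(b), at(b,a), at(c,b), at(d,d), at(e,c), at(e,e), inpos(c), near(b)}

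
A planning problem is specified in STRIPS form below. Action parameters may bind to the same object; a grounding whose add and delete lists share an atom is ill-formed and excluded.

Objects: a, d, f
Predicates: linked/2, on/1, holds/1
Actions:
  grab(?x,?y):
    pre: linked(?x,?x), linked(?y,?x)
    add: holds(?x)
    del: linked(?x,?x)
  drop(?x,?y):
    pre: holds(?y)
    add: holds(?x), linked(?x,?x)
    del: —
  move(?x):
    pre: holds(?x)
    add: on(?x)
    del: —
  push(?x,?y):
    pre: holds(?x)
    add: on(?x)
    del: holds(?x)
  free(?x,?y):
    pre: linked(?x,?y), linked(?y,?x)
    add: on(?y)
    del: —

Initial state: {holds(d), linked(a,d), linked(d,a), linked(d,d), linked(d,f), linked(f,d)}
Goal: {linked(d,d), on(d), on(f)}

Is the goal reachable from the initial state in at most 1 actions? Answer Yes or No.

1. move(d)  →  {holds(d), linked(a,d), linked(d,a), linked(d,d), linked(d,f), linked(f,d), on(d)}
2. free(d,f)  →  {holds(d), linked(a,d), linked(d,a), linked(d,d), linked(d,f), linked(f,d), on(d), on(f)}
optimal plan length = 2; 2 > 1

No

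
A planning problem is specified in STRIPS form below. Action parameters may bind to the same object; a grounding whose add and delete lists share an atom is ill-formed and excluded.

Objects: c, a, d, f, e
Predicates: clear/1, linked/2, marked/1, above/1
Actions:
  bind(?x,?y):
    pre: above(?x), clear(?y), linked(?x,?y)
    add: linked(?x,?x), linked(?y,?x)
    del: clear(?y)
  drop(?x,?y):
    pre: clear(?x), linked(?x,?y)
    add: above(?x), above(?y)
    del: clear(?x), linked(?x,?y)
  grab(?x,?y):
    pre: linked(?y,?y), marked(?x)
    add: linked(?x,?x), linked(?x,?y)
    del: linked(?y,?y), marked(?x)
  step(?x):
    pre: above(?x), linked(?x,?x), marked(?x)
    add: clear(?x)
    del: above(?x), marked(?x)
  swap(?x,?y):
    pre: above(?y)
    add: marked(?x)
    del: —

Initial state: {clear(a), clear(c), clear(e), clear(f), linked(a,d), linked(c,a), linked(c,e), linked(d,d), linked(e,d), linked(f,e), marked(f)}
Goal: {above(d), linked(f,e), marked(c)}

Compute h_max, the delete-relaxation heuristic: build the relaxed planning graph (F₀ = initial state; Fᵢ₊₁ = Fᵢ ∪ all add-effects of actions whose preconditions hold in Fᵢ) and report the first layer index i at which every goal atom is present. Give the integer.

2

F0 = init (11 atoms)
F1 = F0 ∪ {above(a), above(c), above(d), above(e), above(f), linked(f,d), linked(f,f)}  (18 atoms)
F2 = F1 ∪ {linked(a,c), linked(c,c), linked(e,c), linked(e,f), marked(a), marked(c), marked(d), marked(e)}  (26 atoms)
goal ⊆ F2  ⇒  h_max = 2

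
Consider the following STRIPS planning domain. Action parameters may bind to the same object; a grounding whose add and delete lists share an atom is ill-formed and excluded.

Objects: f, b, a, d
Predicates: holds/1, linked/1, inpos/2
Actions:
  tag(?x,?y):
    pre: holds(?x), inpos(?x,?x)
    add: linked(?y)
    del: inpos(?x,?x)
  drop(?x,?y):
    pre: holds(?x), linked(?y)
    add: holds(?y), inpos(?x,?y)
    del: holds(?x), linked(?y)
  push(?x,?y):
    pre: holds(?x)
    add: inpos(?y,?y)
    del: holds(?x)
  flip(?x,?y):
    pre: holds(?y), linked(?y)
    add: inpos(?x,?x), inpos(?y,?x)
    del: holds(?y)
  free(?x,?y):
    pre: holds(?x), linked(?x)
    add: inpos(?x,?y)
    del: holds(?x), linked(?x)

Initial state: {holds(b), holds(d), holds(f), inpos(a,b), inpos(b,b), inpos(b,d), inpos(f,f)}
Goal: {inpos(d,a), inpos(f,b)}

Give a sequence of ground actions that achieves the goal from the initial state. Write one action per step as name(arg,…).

tag(f,f); tag(b,a); drop(d,a); flip(b,f)

1. tag(f,f)  →  {holds(b), holds(d), holds(f), inpos(a,b), inpos(b,b), inpos(b,d), linked(f)}
2. tag(b,a)  →  {holds(b), holds(d), holds(f), inpos(a,b), inpos(b,d), linked(a), linked(f)}
3. drop(d,a)  →  {holds(a), holds(b), holds(f), inpos(a,b), inpos(b,d), inpos(d,a), linked(f)}
4. flip(b,f)  →  {holds(a), holds(b), inpos(a,b), inpos(b,b), inpos(b,d), inpos(d,a), inpos(f,b), linked(f)}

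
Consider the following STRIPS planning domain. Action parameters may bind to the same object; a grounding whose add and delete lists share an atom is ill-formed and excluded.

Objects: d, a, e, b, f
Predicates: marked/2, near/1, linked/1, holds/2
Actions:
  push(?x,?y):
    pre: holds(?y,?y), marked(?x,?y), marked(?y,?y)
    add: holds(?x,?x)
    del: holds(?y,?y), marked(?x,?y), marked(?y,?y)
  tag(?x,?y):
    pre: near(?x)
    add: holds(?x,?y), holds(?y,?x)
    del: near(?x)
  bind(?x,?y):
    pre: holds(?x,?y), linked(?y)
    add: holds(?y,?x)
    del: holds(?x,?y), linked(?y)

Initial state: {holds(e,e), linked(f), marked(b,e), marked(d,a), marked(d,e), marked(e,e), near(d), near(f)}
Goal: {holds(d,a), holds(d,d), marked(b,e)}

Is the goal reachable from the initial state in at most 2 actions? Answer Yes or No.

Yes

1. push(d,e)  →  {holds(d,d), linked(f), marked(b,e), marked(d,a), near(d), near(f)}
2. tag(d,a)  →  {holds(a,d), holds(d,a), holds(d,d), linked(f), marked(b,e), marked(d,a), near(f)}
optimal plan length = 2; 2 ≤ 2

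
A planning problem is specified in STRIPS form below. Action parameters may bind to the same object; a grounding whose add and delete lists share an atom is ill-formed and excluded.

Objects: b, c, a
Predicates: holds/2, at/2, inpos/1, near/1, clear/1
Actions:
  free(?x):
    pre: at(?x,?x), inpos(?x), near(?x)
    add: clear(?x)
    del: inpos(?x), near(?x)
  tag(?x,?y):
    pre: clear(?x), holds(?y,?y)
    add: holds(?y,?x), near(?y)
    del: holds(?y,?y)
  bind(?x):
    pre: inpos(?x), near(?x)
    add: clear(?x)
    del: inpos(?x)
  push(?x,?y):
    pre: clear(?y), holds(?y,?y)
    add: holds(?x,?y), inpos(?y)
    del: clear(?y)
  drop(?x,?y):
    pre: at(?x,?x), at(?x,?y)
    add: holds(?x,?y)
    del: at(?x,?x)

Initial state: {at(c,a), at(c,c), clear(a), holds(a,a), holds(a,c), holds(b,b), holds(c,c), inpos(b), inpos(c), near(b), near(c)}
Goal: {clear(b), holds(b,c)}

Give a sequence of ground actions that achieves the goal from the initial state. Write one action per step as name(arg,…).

free(c); tag(c,b); bind(b)

1. free(c)  →  {at(c,a), at(c,c), clear(a), clear(c), holds(a,a), holds(a,c), holds(b,b), holds(c,c), inpos(b), near(b)}
2. tag(c,b)  →  {at(c,a), at(c,c), clear(a), clear(c), holds(a,a), holds(a,c), holds(b,c), holds(c,c), inpos(b), near(b)}
3. bind(b)  →  {at(c,a), at(c,c), clear(a), clear(b), clear(c), holds(a,a), holds(a,c), holds(b,c), holds(c,c), near(b)}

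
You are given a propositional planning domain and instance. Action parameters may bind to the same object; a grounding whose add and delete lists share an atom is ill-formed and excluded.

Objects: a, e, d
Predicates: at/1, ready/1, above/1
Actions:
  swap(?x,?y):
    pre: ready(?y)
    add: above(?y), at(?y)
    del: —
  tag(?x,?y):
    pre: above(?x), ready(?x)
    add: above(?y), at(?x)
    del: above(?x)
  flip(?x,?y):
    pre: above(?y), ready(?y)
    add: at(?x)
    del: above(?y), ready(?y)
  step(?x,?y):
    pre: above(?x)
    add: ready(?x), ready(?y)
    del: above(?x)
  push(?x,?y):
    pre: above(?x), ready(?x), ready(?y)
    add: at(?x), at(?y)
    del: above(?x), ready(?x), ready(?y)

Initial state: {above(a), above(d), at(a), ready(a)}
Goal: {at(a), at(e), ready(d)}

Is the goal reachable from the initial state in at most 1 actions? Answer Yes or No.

No

1. flip(e,a)  →  {above(d), at(a), at(e)}
2. step(d,a)  →  {at(a), at(e), ready(a), ready(d)}
optimal plan length = 2; 2 > 1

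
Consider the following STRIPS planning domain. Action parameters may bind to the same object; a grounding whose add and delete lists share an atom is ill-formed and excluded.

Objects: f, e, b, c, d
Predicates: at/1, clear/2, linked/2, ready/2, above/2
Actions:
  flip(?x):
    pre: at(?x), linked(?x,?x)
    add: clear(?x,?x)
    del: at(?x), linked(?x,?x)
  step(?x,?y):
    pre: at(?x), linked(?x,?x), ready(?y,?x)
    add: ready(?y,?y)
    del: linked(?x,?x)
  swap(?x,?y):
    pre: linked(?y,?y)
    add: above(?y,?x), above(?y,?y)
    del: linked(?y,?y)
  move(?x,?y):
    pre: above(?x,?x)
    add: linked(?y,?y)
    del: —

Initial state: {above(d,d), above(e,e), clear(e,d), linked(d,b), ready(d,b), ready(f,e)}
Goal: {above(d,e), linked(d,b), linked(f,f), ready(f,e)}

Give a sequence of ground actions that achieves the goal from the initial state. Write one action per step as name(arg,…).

move(e,f); move(e,d); swap(e,d)

1. move(e,f)  →  {above(d,d), above(e,e), clear(e,d), linked(d,b), linked(f,f), ready(d,b), ready(f,e)}
2. move(e,d)  →  {above(d,d), above(e,e), clear(e,d), linked(d,b), linked(d,d), linked(f,f), ready(d,b), ready(f,e)}
3. swap(e,d)  →  {above(d,d), above(d,e), above(e,e), clear(e,d), linked(d,b), linked(f,f), ready(d,b), ready(f,e)}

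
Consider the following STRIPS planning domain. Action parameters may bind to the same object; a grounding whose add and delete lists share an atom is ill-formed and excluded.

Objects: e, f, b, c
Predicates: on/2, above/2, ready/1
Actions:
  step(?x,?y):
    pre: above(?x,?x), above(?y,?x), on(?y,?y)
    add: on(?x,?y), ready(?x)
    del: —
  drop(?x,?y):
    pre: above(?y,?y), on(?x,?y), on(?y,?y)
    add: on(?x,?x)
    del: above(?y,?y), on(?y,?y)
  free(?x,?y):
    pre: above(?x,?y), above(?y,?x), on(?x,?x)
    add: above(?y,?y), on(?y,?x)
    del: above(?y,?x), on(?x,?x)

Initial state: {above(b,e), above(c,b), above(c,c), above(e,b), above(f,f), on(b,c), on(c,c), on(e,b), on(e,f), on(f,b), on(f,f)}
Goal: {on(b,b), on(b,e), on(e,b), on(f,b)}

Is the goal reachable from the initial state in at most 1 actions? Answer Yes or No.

No

1. drop(e,f)  →  {above(b,e), above(c,b), above(c,c), above(e,b), on(b,c), on(c,c), on(e,b), on(e,e), on(e,f), on(f,b)}
2. drop(b,c)  →  {above(b,e), above(c,b), above(e,b), on(b,b), on(b,c), on(e,b), on(e,e), on(e,f), on(f,b)}
3. free(e,b)  →  {above(b,b), above(c,b), above(e,b), on(b,b), on(b,c), on(b,e), on(e,b), on(e,f), on(f,b)}
optimal plan length = 3; 3 > 1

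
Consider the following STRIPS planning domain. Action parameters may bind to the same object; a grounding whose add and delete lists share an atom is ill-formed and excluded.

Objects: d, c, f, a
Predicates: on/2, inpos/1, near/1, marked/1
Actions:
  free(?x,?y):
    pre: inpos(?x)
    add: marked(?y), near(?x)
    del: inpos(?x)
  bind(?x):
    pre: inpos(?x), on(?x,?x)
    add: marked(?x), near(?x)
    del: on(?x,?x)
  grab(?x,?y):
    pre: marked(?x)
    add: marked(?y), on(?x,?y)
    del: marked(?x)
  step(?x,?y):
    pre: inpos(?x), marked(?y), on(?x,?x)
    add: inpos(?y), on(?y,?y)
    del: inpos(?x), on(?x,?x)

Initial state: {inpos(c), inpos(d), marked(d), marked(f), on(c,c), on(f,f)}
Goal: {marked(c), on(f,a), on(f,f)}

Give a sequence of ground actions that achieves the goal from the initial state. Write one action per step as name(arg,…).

free(d,c); grab(f,a)

1. free(d,c)  →  {inpos(c), marked(c), marked(d), marked(f), near(d), on(c,c), on(f,f)}
2. grab(f,a)  →  {inpos(c), marked(a), marked(c), marked(d), near(d), on(c,c), on(f,a), on(f,f)}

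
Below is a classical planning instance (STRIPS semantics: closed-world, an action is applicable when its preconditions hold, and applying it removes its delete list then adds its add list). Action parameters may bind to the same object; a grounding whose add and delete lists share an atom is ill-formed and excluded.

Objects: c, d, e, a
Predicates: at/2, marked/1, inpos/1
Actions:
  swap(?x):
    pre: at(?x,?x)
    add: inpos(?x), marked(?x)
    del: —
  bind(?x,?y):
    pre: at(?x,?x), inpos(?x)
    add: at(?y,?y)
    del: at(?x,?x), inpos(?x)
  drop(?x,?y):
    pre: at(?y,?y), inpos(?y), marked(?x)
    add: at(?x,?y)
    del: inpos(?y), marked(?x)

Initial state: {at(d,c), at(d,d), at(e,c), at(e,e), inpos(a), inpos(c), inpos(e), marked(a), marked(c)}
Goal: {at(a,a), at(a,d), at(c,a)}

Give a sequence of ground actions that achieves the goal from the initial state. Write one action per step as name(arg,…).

swap(d); bind(e,a); drop(c,a); drop(a,d)

1. swap(d)  →  {at(d,c), at(d,d), at(e,c), at(e,e), inpos(a), inpos(c), inpos(d), inpos(e), marked(a), marked(c), marked(d)}
2. bind(e,a)  →  {at(a,a), at(d,c), at(d,d), at(e,c), inpos(a), inpos(c), inpos(d), marked(a), marked(c), marked(d)}
3. drop(c,a)  →  {at(a,a), at(c,a), at(d,c), at(d,d), at(e,c), inpos(c), inpos(d), marked(a), marked(d)}
4. drop(a,d)  →  {at(a,a), at(a,d), at(c,a), at(d,c), at(d,d), at(e,c), inpos(c), marked(d)}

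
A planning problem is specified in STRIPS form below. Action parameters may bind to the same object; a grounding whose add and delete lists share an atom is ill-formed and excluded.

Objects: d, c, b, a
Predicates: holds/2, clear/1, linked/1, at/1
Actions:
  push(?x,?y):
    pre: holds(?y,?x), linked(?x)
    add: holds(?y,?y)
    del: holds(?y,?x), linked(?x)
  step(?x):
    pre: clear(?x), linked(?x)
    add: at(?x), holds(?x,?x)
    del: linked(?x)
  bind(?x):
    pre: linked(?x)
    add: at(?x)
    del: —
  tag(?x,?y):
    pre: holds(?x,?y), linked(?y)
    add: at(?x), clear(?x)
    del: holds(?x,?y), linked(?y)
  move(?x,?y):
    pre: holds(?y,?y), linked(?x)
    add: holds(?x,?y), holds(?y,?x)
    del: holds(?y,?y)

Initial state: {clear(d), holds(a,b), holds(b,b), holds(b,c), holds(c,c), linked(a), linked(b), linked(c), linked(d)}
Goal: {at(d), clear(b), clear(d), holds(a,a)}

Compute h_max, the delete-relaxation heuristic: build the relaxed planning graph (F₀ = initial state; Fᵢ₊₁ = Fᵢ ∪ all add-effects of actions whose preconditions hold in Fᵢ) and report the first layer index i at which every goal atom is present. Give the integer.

F0 = init (9 atoms)
F1 = F0 ∪ {at(a), at(b), at(c), at(d), clear(a), clear(b), clear(c), holds(a,a), holds(a,c), holds(b,a), holds(b,d), holds(c,a), holds(c,b), holds(c,d), holds(d,b), holds(d,c), holds(d,d)}  (26 atoms)
goal ⊆ F1  ⇒  h_max = 1

1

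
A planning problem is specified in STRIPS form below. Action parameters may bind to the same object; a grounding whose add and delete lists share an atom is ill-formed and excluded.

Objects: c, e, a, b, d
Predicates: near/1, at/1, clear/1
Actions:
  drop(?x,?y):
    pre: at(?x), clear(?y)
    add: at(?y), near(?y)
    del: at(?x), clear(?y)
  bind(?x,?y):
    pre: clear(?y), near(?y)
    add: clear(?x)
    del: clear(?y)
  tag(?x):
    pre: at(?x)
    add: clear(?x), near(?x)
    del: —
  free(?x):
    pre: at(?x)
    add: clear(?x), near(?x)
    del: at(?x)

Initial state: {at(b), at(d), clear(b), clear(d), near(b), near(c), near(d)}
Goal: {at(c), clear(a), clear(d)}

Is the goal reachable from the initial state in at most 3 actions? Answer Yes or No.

No

1. bind(c,b)  →  {at(b), at(d), clear(c), clear(d), near(b), near(c), near(d)}
2. drop(b,c)  →  {at(c), at(d), clear(d), near(b), near(c), near(d)}
3. bind(a,d)  →  {at(c), at(d), clear(a), near(b), near(c), near(d)}
4. tag(d)  →  {at(c), at(d), clear(a), clear(d), near(b), near(c), near(d)}
optimal plan length = 4; 4 > 3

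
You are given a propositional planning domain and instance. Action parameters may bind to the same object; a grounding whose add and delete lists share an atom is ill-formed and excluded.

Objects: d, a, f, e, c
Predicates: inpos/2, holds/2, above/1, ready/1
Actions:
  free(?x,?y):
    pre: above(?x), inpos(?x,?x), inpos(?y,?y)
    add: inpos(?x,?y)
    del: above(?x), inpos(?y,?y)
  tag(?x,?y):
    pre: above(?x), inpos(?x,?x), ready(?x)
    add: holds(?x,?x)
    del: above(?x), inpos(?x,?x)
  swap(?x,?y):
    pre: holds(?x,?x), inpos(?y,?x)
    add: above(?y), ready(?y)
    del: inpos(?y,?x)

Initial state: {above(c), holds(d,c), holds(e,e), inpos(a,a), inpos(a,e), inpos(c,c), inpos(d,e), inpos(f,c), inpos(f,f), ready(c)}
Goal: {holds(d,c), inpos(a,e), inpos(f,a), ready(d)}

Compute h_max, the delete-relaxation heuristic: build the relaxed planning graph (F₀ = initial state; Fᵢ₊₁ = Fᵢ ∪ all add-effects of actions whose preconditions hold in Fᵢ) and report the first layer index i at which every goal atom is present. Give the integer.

F0 = init (10 atoms)
F1 = F0 ∪ {above(a), above(d), holds(c,c), inpos(c,a), inpos(c,f), ready(a), ready(d)}  (17 atoms)
F2 = F1 ∪ {above(f), holds(a,a), inpos(a,c), inpos(a,f), ready(f)}  (22 atoms)
F3 = F2 ∪ {holds(f,f), inpos(f,a)}  (24 atoms)
goal ⊆ F3  ⇒  h_max = 3

3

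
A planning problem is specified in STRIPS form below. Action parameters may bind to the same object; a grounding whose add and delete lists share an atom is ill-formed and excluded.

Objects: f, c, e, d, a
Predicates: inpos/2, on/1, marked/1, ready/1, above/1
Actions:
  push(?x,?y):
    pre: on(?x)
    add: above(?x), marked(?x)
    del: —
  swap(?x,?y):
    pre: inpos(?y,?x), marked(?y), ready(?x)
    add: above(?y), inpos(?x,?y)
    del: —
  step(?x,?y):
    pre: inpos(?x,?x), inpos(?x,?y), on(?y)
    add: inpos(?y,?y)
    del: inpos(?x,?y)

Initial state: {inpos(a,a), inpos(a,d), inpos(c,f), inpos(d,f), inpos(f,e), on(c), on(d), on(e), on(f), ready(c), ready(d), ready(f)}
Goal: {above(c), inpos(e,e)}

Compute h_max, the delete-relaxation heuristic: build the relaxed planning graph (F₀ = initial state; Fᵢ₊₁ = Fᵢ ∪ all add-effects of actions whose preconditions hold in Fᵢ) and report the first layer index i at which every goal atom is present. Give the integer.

3

F0 = init (12 atoms)
F1 = F0 ∪ {above(c), above(d), above(e), above(f), inpos(d,d), marked(c), marked(d), marked(e), marked(f)}  (21 atoms)
F2 = F1 ∪ {inpos(f,c), inpos(f,d), inpos(f,f)}  (24 atoms)
F3 = F2 ∪ {inpos(c,c), inpos(e,e)}  (26 atoms)
goal ⊆ F3  ⇒  h_max = 3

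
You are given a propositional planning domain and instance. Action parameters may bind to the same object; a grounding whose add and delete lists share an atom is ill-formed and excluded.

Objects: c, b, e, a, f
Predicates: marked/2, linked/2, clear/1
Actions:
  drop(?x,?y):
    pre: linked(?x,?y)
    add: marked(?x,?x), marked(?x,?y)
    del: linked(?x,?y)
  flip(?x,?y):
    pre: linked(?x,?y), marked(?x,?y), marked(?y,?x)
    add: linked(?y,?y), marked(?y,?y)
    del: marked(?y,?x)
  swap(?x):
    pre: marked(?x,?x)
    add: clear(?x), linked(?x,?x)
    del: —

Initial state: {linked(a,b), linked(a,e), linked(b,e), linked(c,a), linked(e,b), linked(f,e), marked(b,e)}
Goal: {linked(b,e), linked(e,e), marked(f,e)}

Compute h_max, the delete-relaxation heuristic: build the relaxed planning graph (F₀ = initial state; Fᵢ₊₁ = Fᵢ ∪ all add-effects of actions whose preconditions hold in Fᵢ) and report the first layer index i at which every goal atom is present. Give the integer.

2

F0 = init (7 atoms)
F1 = F0 ∪ {marked(a,a), marked(a,b), marked(a,e), marked(b,b), marked(c,a), marked(c,c), marked(e,b), marked(e,e), marked(f,e), marked(f,f)}  (17 atoms)
F2 = F1 ∪ {clear(a), clear(b), clear(c), clear(e), clear(f), linked(a,a), linked(b,b), linked(c,c), linked(e,e), linked(f,f)}  (27 atoms)
goal ⊆ F2  ⇒  h_max = 2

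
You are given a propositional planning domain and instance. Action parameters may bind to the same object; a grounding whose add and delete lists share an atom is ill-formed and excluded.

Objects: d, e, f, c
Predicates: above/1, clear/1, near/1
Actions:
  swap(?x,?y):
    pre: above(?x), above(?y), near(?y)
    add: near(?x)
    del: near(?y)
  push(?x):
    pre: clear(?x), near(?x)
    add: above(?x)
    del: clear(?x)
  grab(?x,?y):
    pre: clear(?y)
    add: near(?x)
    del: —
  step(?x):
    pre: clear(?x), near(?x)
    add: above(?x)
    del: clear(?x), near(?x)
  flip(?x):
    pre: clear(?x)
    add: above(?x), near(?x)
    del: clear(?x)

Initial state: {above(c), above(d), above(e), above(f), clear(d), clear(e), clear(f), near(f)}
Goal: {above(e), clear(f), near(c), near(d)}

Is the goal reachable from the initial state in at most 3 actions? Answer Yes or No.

Yes

1. swap(d,f)  →  {above(c), above(d), above(e), above(f), clear(d), clear(e), clear(f), near(d)}
2. grab(c,d)  →  {above(c), above(d), above(e), above(f), clear(d), clear(e), clear(f), near(c), near(d)}
optimal plan length = 2; 2 ≤ 3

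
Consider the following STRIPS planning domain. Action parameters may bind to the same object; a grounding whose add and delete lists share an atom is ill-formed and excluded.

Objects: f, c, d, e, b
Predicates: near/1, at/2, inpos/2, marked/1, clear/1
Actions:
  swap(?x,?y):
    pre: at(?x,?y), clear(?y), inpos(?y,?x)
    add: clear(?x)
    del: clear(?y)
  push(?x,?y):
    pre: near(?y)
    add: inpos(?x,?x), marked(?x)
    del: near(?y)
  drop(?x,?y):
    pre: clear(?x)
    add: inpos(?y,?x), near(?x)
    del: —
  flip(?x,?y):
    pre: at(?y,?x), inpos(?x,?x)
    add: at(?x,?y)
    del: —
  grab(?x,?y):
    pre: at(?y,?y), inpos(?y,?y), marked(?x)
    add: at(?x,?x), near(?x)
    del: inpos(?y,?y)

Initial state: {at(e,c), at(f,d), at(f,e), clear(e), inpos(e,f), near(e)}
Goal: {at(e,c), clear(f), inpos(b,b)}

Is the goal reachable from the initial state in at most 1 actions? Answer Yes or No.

1. swap(f,e)  →  {at(e,c), at(f,d), at(f,e), clear(f), inpos(e,f), near(e)}
2. push(b,e)  →  {at(e,c), at(f,d), at(f,e), clear(f), inpos(b,b), inpos(e,f), marked(b)}
optimal plan length = 2; 2 > 1

No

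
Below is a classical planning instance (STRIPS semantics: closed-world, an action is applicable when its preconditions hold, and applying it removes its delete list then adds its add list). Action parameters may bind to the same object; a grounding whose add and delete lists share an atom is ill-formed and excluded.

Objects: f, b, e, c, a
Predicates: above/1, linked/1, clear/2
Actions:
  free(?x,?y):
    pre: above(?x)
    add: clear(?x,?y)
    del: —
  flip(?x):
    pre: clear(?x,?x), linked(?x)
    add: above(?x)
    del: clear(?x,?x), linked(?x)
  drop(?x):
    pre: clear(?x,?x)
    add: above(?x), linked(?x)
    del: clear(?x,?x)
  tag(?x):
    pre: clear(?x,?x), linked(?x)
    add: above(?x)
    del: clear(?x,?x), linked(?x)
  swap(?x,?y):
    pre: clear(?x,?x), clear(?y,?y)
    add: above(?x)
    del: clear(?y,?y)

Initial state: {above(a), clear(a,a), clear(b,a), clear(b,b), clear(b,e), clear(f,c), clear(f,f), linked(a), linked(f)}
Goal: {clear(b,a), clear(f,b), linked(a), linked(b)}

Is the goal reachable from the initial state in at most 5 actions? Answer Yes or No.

Yes

1. flip(f)  →  {above(a), above(f), clear(a,a), clear(b,a), clear(b,b), clear(b,e), clear(f,c), linked(a)}
2. free(f,b)  →  {above(a), above(f), clear(a,a), clear(b,a), clear(b,b), clear(b,e), clear(f,b), clear(f,c), linked(a)}
3. drop(b)  →  {above(a), above(b), above(f), clear(a,a), clear(b,a), clear(b,e), clear(f,b), clear(f,c), linked(a), linked(b)}
optimal plan length = 3; 3 ≤ 5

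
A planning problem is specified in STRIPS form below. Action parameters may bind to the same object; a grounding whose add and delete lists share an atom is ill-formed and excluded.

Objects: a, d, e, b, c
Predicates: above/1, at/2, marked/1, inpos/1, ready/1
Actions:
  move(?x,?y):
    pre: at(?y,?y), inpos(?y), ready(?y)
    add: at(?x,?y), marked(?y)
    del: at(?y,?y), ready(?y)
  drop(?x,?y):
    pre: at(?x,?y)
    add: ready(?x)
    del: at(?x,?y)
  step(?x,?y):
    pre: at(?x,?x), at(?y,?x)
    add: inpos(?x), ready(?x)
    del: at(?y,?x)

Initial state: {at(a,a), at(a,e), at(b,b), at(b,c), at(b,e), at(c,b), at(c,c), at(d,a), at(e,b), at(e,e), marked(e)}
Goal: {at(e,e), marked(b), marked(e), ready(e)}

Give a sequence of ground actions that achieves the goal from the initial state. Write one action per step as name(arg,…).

1. drop(e,b)  →  {at(a,a), at(a,e), at(b,b), at(b,c), at(b,e), at(c,b), at(c,c), at(d,a), at(e,e), marked(e), ready(e)}
2. step(b,c)  →  {at(a,a), at(a,e), at(b,b), at(b,c), at(b,e), at(c,c), at(d,a), at(e,e), inpos(b), marked(e), ready(b), ready(e)}
3. move(a,b)  →  {at(a,a), at(a,b), at(a,e), at(b,c), at(b,e), at(c,c), at(d,a), at(e,e), inpos(b), marked(b), marked(e), ready(e)}

drop(e,b); step(b,c); move(a,b)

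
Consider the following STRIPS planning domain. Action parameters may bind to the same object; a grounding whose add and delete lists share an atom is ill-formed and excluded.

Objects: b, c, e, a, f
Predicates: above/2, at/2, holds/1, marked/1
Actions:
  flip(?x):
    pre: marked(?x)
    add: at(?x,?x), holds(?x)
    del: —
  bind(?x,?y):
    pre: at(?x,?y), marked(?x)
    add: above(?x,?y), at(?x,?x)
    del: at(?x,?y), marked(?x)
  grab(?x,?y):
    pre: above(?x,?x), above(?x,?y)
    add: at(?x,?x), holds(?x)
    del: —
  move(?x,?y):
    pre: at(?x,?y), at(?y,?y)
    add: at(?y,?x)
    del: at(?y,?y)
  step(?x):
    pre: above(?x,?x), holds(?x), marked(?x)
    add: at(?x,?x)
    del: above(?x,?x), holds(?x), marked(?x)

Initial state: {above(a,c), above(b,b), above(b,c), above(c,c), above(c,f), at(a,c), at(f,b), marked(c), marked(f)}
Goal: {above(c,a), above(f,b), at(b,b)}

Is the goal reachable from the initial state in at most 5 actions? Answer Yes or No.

1. flip(c)  →  {above(a,c), above(b,b), above(b,c), above(c,c), above(c,f), at(a,c), at(c,c), at(f,b), holds(c), marked(c), marked(f)}
2. bind(f,b)  →  {above(a,c), above(b,b), above(b,c), above(c,c), above(c,f), above(f,b), at(a,c), at(c,c), at(f,f), holds(c), marked(c)}
3. grab(b,b)  →  {above(a,c), above(b,b), above(b,c), above(c,c), above(c,f), above(f,b), at(a,c), at(b,b), at(c,c), at(f,f), holds(b), holds(c), marked(c)}
4. move(a,c)  →  {above(a,c), above(b,b), above(b,c), above(c,c), above(c,f), above(f,b), at(a,c), at(b,b), at(c,a), at(f,f), holds(b), holds(c), marked(c)}
5. bind(c,a)  →  {above(a,c), above(b,b), above(b,c), above(c,a), above(c,c), above(c,f), above(f,b), at(a,c), at(b,b), at(c,c), at(f,f), holds(b), holds(c)}
optimal plan length = 5; 5 ≤ 5

Yes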